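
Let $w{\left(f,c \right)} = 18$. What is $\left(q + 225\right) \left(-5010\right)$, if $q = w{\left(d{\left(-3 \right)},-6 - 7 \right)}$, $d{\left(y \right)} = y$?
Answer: $-1217430$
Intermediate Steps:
$q = 18$
$\left(q + 225\right) \left(-5010\right) = \left(18 + 225\right) \left(-5010\right) = 243 \left(-5010\right) = -1217430$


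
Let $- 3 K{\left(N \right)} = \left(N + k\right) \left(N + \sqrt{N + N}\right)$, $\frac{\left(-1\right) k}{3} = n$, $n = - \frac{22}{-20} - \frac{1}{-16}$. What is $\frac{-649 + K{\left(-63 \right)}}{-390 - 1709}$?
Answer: $\frac{163619}{167920} - \frac{5319 i \sqrt{14}}{167920} \approx 0.97439 - 0.11852 i$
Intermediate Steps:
$n = \frac{93}{80}$ ($n = \left(-22\right) \left(- \frac{1}{20}\right) - - \frac{1}{16} = \frac{11}{10} + \frac{1}{16} = \frac{93}{80} \approx 1.1625$)
$k = - \frac{279}{80}$ ($k = \left(-3\right) \frac{93}{80} = - \frac{279}{80} \approx -3.4875$)
$K{\left(N \right)} = - \frac{\left(- \frac{279}{80} + N\right) \left(N + \sqrt{2} \sqrt{N}\right)}{3}$ ($K{\left(N \right)} = - \frac{\left(N - \frac{279}{80}\right) \left(N + \sqrt{N + N}\right)}{3} = - \frac{\left(- \frac{279}{80} + N\right) \left(N + \sqrt{2 N}\right)}{3} = - \frac{\left(- \frac{279}{80} + N\right) \left(N + \sqrt{2} \sqrt{N}\right)}{3}$)
$\frac{-649 + K{\left(-63 \right)}}{-390 - 1709} = \frac{-649 + \left(- \frac{\left(-63\right)^{2}}{3} + \frac{93}{80} \left(-63\right) - \frac{\sqrt{2} \left(-63\right)^{\frac{3}{2}}}{3} + \frac{93 \sqrt{2} \sqrt{-63}}{80}\right)}{-390 - 1709} = \frac{-649 - \left(\frac{111699}{80} - \frac{93 \sqrt{2} \cdot 3 i \sqrt{7}}{80} + \frac{\sqrt{2} \left(- 189 i \sqrt{7}\right)}{3}\right)}{-2099} = \left(-649 + \left(-1323 - \frac{5859}{80} + 63 i \sqrt{14} + \frac{279 i \sqrt{14}}{80}\right)\right) \left(- \frac{1}{2099}\right) = \left(-649 - \left(\frac{111699}{80} - \frac{5319 i \sqrt{14}}{80}\right)\right) \left(- \frac{1}{2099}\right) = \left(- \frac{163619}{80} + \frac{5319 i \sqrt{14}}{80}\right) \left(- \frac{1}{2099}\right) = \frac{163619}{167920} - \frac{5319 i \sqrt{14}}{167920}$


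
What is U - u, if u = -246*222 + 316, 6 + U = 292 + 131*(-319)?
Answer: 12793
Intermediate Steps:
U = -41503 (U = -6 + (292 + 131*(-319)) = -6 + (292 - 41789) = -6 - 41497 = -41503)
u = -54296 (u = -54612 + 316 = -54296)
U - u = -41503 - 1*(-54296) = -41503 + 54296 = 12793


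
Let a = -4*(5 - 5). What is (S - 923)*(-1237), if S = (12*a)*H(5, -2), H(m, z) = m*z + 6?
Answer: 1141751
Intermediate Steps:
H(m, z) = 6 + m*z
a = 0 (a = -4*0 = 0)
S = 0 (S = (12*0)*(6 + 5*(-2)) = 0*(6 - 10) = 0*(-4) = 0)
(S - 923)*(-1237) = (0 - 923)*(-1237) = -923*(-1237) = 1141751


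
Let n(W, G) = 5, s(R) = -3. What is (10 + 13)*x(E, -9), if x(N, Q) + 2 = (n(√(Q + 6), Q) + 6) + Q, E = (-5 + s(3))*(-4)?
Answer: 0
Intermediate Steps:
E = 32 (E = (-5 - 3)*(-4) = -8*(-4) = 32)
x(N, Q) = 9 + Q (x(N, Q) = -2 + ((5 + 6) + Q) = -2 + (11 + Q) = 9 + Q)
(10 + 13)*x(E, -9) = (10 + 13)*(9 - 9) = 23*0 = 0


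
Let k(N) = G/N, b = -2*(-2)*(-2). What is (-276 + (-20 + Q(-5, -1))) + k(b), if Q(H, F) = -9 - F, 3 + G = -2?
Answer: -2427/8 ≈ -303.38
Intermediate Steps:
G = -5 (G = -3 - 2 = -5)
b = -8 (b = 4*(-2) = -8)
k(N) = -5/N
(-276 + (-20 + Q(-5, -1))) + k(b) = (-276 + (-20 + (-9 - 1*(-1)))) - 5/(-8) = (-276 + (-20 + (-9 + 1))) - 5*(-1/8) = (-276 + (-20 - 8)) + 5/8 = (-276 - 28) + 5/8 = -304 + 5/8 = -2427/8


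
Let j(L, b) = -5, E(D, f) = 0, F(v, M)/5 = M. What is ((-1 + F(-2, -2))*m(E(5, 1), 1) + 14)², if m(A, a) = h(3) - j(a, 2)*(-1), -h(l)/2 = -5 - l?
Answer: 11449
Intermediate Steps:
F(v, M) = 5*M
h(l) = 10 + 2*l (h(l) = -2*(-5 - l) = 10 + 2*l)
m(A, a) = 11 (m(A, a) = (10 + 2*3) - 1*(-5)*(-1) = (10 + 6) + 5*(-1) = 16 - 5 = 11)
((-1 + F(-2, -2))*m(E(5, 1), 1) + 14)² = ((-1 + 5*(-2))*11 + 14)² = ((-1 - 10)*11 + 14)² = (-11*11 + 14)² = (-121 + 14)² = (-107)² = 11449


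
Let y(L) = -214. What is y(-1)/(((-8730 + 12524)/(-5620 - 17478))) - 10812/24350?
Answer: 30080086868/23095975 ≈ 1302.4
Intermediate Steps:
y(-1)/(((-8730 + 12524)/(-5620 - 17478))) - 10812/24350 = -214*(-5620 - 17478)/(-8730 + 12524) - 10812/24350 = -214/(3794/(-23098)) - 10812*1/24350 = -214/(3794*(-1/23098)) - 5406/12175 = -214/(-1897/11549) - 5406/12175 = -214*(-11549/1897) - 5406/12175 = 2471486/1897 - 5406/12175 = 30080086868/23095975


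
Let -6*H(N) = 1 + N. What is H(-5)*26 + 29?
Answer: 139/3 ≈ 46.333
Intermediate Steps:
H(N) = -1/6 - N/6 (H(N) = -(1 + N)/6 = -1/6 - N/6)
H(-5)*26 + 29 = (-1/6 - 1/6*(-5))*26 + 29 = (-1/6 + 5/6)*26 + 29 = (2/3)*26 + 29 = 52/3 + 29 = 139/3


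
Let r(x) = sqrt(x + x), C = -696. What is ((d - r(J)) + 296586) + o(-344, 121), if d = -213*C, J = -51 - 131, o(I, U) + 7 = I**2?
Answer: 563163 - 2*I*sqrt(91) ≈ 5.6316e+5 - 19.079*I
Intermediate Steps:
o(I, U) = -7 + I**2
J = -182
r(x) = sqrt(2)*sqrt(x) (r(x) = sqrt(2*x) = sqrt(2)*sqrt(x))
d = 148248 (d = -213*(-696) = 148248)
((d - r(J)) + 296586) + o(-344, 121) = ((148248 - sqrt(2)*sqrt(-182)) + 296586) + (-7 + (-344)**2) = ((148248 - sqrt(2)*I*sqrt(182)) + 296586) + (-7 + 118336) = ((148248 - 2*I*sqrt(91)) + 296586) + 118329 = (444834 - 2*I*sqrt(91)) + 118329 = 563163 - 2*I*sqrt(91)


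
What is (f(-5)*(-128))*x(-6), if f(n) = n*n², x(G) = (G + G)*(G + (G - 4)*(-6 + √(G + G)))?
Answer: -10368000 + 3840000*I*√3 ≈ -1.0368e+7 + 6.6511e+6*I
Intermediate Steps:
x(G) = 2*G*(G + (-6 + √2*√G)*(-4 + G)) (x(G) = (2*G)*(G + (-4 + G)*(-6 + √(2*G))) = (2*G)*(G + (-4 + G)*(-6 + √2*√G)) = (2*G)*(G + (-6 + √2*√G)*(-4 + G)) = 2*G*(G + (-6 + √2*√G)*(-4 + G)))
f(n) = n³
(f(-5)*(-128))*x(-6) = ((-5)³*(-128))*(-10*(-6)² + 48*(-6) - 8*√2*(-6)^(3/2) + 2*√2*(-6)^(5/2)) = (-125*(-128))*(-10*36 - 288 - 8*√2*(-6*I*√6) + 2*√2*(36*I*√6)) = 16000*(-360 - 288 + 96*I*√3 + 144*I*√3) = 16000*(-648 + 240*I*√3) = -10368000 + 3840000*I*√3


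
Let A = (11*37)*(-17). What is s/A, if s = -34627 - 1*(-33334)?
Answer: 1293/6919 ≈ 0.18688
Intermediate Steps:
s = -1293 (s = -34627 + 33334 = -1293)
A = -6919 (A = 407*(-17) = -6919)
s/A = -1293/(-6919) = -1293*(-1/6919) = 1293/6919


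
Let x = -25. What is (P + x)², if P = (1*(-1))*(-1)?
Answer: 576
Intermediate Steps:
P = 1 (P = -1*(-1) = 1)
(P + x)² = (1 - 25)² = (-24)² = 576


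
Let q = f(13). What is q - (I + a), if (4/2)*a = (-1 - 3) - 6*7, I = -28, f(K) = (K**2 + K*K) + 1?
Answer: 390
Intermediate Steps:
f(K) = 1 + 2*K**2 (f(K) = (K**2 + K**2) + 1 = 2*K**2 + 1 = 1 + 2*K**2)
a = -23 (a = ((-1 - 3) - 6*7)/2 = (-4 - 42)/2 = (1/2)*(-46) = -23)
q = 339 (q = 1 + 2*13**2 = 1 + 2*169 = 1 + 338 = 339)
q - (I + a) = 339 - (-28 - 23) = 339 - 1*(-51) = 339 + 51 = 390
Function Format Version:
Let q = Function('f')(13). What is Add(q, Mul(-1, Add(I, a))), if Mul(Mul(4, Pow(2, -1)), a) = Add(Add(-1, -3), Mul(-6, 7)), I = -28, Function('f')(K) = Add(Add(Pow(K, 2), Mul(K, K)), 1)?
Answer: 390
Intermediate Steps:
Function('f')(K) = Add(1, Mul(2, Pow(K, 2))) (Function('f')(K) = Add(Add(Pow(K, 2), Pow(K, 2)), 1) = Add(Mul(2, Pow(K, 2)), 1) = Add(1, Mul(2, Pow(K, 2))))
a = -23 (a = Mul(Rational(1, 2), Add(Add(-1, -3), Mul(-6, 7))) = Mul(Rational(1, 2), Add(-4, -42)) = Mul(Rational(1, 2), -46) = -23)
q = 339 (q = Add(1, Mul(2, Pow(13, 2))) = Add(1, Mul(2, 169)) = Add(1, 338) = 339)
Add(q, Mul(-1, Add(I, a))) = Add(339, Mul(-1, Add(-28, -23))) = Add(339, Mul(-1, -51)) = Add(339, 51) = 390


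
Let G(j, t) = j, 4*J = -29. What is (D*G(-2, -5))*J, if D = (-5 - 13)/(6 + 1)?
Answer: -261/7 ≈ -37.286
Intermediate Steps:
J = -29/4 (J = (¼)*(-29) = -29/4 ≈ -7.2500)
D = -18/7 ≈ -2.5714
(D*G(-2, -5))*J = -18/7*(-2)*(-29/4) = (36/7)*(-29/4) = -261/7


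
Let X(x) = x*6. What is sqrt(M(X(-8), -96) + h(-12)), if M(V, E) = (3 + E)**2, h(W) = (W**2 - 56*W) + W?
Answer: sqrt(9453) ≈ 97.227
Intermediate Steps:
X(x) = 6*x
h(W) = W**2 - 55*W
sqrt(M(X(-8), -96) + h(-12)) = sqrt((3 - 96)**2 - 12*(-55 - 12)) = sqrt((-93)**2 - 12*(-67)) = sqrt(8649 + 804) = sqrt(9453)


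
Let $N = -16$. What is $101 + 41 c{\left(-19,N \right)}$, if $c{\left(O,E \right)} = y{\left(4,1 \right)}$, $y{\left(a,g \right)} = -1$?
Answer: $60$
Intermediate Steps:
$c{\left(O,E \right)} = -1$
$101 + 41 c{\left(-19,N \right)} = 101 + 41 \left(-1\right) = 101 - 41 = 60$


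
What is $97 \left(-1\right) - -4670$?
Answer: $4573$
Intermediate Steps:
$97 \left(-1\right) - -4670 = -97 + 4670 = 4573$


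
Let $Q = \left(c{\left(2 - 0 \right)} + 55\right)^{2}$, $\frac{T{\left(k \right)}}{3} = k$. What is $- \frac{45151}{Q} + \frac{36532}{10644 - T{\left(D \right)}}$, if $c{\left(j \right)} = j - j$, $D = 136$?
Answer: $- \frac{87914084}{7740975} \approx -11.357$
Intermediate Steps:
$c{\left(j \right)} = 0$
$T{\left(k \right)} = 3 k$
$Q = 3025$ ($Q = \left(0 + 55\right)^{2} = 55^{2} = 3025$)
$- \frac{45151}{Q} + \frac{36532}{10644 - T{\left(D \right)}} = - \frac{45151}{3025} + \frac{36532}{10644 - 3 \cdot 136} = \left(-45151\right) \frac{1}{3025} + \frac{36532}{10644 - 408} = - \frac{45151}{3025} + \frac{36532}{10644 - 408} = - \frac{45151}{3025} + \frac{36532}{10236} = - \frac{45151}{3025} + 36532 \cdot \frac{1}{10236} = - \frac{45151}{3025} + \frac{9133}{2559} = - \frac{87914084}{7740975}$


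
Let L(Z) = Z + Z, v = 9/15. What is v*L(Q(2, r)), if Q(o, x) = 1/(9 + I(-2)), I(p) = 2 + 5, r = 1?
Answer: 3/40 ≈ 0.075000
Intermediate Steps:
I(p) = 7
Q(o, x) = 1/16 (Q(o, x) = 1/(9 + 7) = 1/16)
v = ⅗ (v = 9*(1/15) = ⅗ ≈ 0.60000)
L(Z) = 2*Z
v*L(Q(2, r)) = 3*(2*(1/16))/5 = (⅗)*(⅛) = 3/40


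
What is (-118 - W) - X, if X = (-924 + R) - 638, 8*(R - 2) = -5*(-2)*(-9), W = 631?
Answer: 3289/4 ≈ 822.25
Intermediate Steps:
R = -37/4 (R = 2 + (-5*(-2)*(-9))/8 = 2 + (10*(-9))/8 = 2 + (⅛)*(-90) = 2 - 45/4 = -37/4 ≈ -9.2500)
X = -6285/4 (X = (-924 - 37/4) - 638 = -3733/4 - 638 = -6285/4 ≈ -1571.3)
(-118 - W) - X = (-118 - 1*631) - 1*(-6285/4) = (-118 - 631) + 6285/4 = -749 + 6285/4 = 3289/4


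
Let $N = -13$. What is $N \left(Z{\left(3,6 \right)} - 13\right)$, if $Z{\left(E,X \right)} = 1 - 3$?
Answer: $195$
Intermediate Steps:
$Z{\left(E,X \right)} = -2$
$N \left(Z{\left(3,6 \right)} - 13\right) = - 13 \left(-2 - 13\right) = \left(-13\right) \left(-15\right) = 195$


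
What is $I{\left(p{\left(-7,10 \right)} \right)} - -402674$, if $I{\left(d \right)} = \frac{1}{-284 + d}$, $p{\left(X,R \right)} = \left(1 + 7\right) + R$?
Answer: $\frac{107111283}{266} \approx 4.0267 \cdot 10^{5}$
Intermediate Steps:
$p{\left(X,R \right)} = 8 + R$
$I{\left(p{\left(-7,10 \right)} \right)} - -402674 = \frac{1}{-284 + \left(8 + 10\right)} - -402674 = \frac{1}{-284 + 18} + 402674 = \frac{1}{-266} + 402674 = - \frac{1}{266} + 402674 = \frac{107111283}{266}$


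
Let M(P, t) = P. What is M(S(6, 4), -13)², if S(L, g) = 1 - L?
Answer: 25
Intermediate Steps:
M(S(6, 4), -13)² = (1 - 1*6)² = (1 - 6)² = (-5)² = 25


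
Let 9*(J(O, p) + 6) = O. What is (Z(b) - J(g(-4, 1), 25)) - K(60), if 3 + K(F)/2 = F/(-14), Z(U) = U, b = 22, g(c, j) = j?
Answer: 2675/63 ≈ 42.460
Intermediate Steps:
J(O, p) = -6 + O/9
K(F) = -6 - F/7 (K(F) = -6 + 2*(F/(-14)) = -6 + 2*(F*(-1/14)) = -6 + 2*(-F/14) = -6 - F/7)
(Z(b) - J(g(-4, 1), 25)) - K(60) = (22 - (-6 + (1/9)*1)) - (-6 - 1/7*60) = (22 - (-6 + 1/9)) - (-6 - 60/7) = (22 - 1*(-53/9)) - 1*(-102/7) = (22 + 53/9) + 102/7 = 251/9 + 102/7 = 2675/63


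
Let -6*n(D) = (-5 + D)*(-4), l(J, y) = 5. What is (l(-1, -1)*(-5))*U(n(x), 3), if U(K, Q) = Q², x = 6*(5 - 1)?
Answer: -225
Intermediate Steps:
x = 24 (x = 6*4 = 24)
n(D) = -10/3 + 2*D/3 (n(D) = -(-5 + D)*(-4)/6 = -(20 - 4*D)/6 = -10/3 + 2*D/3)
(l(-1, -1)*(-5))*U(n(x), 3) = (5*(-5))*3² = -25*9 = -225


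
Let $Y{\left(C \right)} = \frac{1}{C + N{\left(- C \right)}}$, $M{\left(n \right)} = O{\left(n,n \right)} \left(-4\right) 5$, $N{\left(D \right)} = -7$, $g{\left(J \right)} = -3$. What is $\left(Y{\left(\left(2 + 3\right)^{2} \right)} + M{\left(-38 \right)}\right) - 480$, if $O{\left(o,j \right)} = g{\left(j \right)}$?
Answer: $- \frac{7559}{18} \approx -419.94$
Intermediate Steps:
$O{\left(o,j \right)} = -3$
$M{\left(n \right)} = 60$ ($M{\left(n \right)} = \left(-3\right) \left(-4\right) 5 = 12 \cdot 5 = 60$)
$Y{\left(C \right)} = \frac{1}{-7 + C}$ ($Y{\left(C \right)} = \frac{1}{C - 7} = \frac{1}{-7 + C}$)
$\left(Y{\left(\left(2 + 3\right)^{2} \right)} + M{\left(-38 \right)}\right) - 480 = \left(\frac{1}{-7 + \left(2 + 3\right)^{2}} + 60\right) - 480 = \left(\frac{1}{-7 + 5^{2}} + 60\right) - 480 = \left(\frac{1}{-7 + 25} + 60\right) - 480 = \left(\frac{1}{18} + 60\right) - 480 = \frac{1081}{18} - 480 = - \frac{7559}{18}$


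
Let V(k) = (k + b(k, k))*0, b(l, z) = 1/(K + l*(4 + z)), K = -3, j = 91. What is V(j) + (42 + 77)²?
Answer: 14161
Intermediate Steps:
b(l, z) = 1/(-3 + l*(4 + z))
V(k) = 0 (V(k) = (k + 1/(-3 + 4*k + k*k))*0 = (k + 1/(-3 + 4*k + k²))*0 = (k + 1/(-3 + k² + 4*k))*0 = 0)
V(j) + (42 + 77)² = 0 + (42 + 77)² = 0 + 119² = 0 + 14161 = 14161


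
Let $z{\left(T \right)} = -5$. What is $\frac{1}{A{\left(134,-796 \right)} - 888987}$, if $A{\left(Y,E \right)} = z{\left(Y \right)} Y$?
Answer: $- \frac{1}{889657} \approx -1.124 \cdot 10^{-6}$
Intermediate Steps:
$A{\left(Y,E \right)} = - 5 Y$
$\frac{1}{A{\left(134,-796 \right)} - 888987} = \frac{1}{\left(-5\right) 134 - 888987} = \frac{1}{-670 - 888987} = \frac{1}{-889657} = - \frac{1}{889657}$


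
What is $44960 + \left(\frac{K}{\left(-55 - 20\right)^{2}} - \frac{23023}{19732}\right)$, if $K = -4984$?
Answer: $\frac{4989994951337}{110992500} \approx 44958.0$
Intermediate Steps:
$44960 + \left(\frac{K}{\left(-55 - 20\right)^{2}} - \frac{23023}{19732}\right) = 44960 - \left(\frac{23023}{19732} + \frac{4984}{\left(-55 - 20\right)^{2}}\right) = 44960 - \left(\frac{23023}{19732} + \frac{4984}{\left(-75\right)^{2}}\right) = 44960 - \left(\frac{23023}{19732} + \frac{4984}{5625}\right) = 44960 - \frac{227848663}{110992500} = \frac{4989994951337}{110992500}$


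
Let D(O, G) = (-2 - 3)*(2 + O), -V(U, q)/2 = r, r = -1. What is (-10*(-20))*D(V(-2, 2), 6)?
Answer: -4000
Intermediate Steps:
V(U, q) = 2 (V(U, q) = -2*(-1) = 2)
D(O, G) = -10 - 5*O (D(O, G) = -5*(2 + O) = -10 - 5*O)
(-10*(-20))*D(V(-2, 2), 6) = (-10*(-20))*(-10 - 5*2) = 200*(-10 - 10) = 200*(-20) = -4000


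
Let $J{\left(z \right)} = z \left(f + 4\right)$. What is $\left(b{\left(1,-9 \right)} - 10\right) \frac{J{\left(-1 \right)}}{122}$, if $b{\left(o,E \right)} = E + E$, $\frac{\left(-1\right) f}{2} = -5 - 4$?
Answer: $\frac{308}{61} \approx 5.0492$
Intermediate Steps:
$f = 18$ ($f = - 2 \left(-5 - 4\right) = \left(-2\right) \left(-9\right) = 18$)
$J{\left(z \right)} = 22 z$ ($J{\left(z \right)} = z \left(18 + 4\right) = z 22 = 22 z$)
$b{\left(o,E \right)} = 2 E$
$\left(b{\left(1,-9 \right)} - 10\right) \frac{J{\left(-1 \right)}}{122} = \left(2 \left(-9\right) - 10\right) \frac{22 \left(-1\right)}{122} = \left(-18 - 10\right) \left(\left(-22\right) \frac{1}{122}\right) = \left(-28\right) \left(- \frac{11}{61}\right) = \frac{308}{61}$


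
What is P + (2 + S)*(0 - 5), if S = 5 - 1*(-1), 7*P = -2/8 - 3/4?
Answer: -281/7 ≈ -40.143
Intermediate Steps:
P = -⅐ (P = (-2/8 - 3/4)/7 = (-2*⅛ - 3*¼)/7 = (-¼ - ¾)/7 = (⅐)*(-1) = -⅐ ≈ -0.14286)
S = 6 (S = 5 + 1 = 6)
P + (2 + S)*(0 - 5) = -⅐ + (2 + 6)*(0 - 5) = -⅐ + 8*(-5) = -⅐ - 40 = -281/7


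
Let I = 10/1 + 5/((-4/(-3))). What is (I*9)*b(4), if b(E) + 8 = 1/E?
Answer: -15345/16 ≈ -959.06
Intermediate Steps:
I = 55/4 (I = 10*1 + 5/((-4*(-1/3))) = 10 + 5/(4/3) = 10 + 5*(3/4) = 10 + 15/4 = 55/4 ≈ 13.750)
b(E) = -8 + 1/E
(I*9)*b(4) = ((55/4)*9)*(-8 + 1/4) = 495*(-8 + 1/4)/4 = (495/4)*(-31/4) = -15345/16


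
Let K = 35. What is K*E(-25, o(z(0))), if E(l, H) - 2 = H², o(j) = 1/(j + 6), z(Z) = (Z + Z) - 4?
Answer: 315/4 ≈ 78.750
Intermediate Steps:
z(Z) = -4 + 2*Z (z(Z) = 2*Z - 4 = -4 + 2*Z)
o(j) = 1/(6 + j)
E(l, H) = 2 + H²
K*E(-25, o(z(0))) = 35*(2 + (1/(6 + (-4 + 2*0)))²) = 35*(2 + (1/(6 + (-4 + 0)))²) = 35*(2 + (1/(6 - 4))²) = 35*(2 + (1/2)²) = 35*(2 + (½)²) = 35*(2 + ¼) = 35*(9/4) = 315/4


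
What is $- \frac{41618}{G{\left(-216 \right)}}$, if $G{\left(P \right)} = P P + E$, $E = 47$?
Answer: $- \frac{41618}{46703} \approx -0.89112$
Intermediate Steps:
$G{\left(P \right)} = 47 + P^{2}$ ($G{\left(P \right)} = P P + 47 = P^{2} + 47 = 47 + P^{2}$)
$- \frac{41618}{G{\left(-216 \right)}} = - \frac{41618}{47 + \left(-216\right)^{2}} = - \frac{41618}{47 + 46656} = - \frac{41618}{46703}$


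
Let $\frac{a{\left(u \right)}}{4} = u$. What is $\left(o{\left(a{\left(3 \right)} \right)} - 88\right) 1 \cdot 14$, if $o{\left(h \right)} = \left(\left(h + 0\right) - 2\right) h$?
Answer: $448$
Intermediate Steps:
$a{\left(u \right)} = 4 u$
$o{\left(h \right)} = h \left(-2 + h\right)$ ($o{\left(h \right)} = \left(h - 2\right) h = \left(-2 + h\right) h = h \left(-2 + h\right)$)
$\left(o{\left(a{\left(3 \right)} \right)} - 88\right) 1 \cdot 14 = \left(4 \cdot 3 \left(-2 + 4 \cdot 3\right) - 88\right) 1 \cdot 14 = \left(12 \left(-2 + 12\right) - 88\right) 14 = \left(12 \cdot 10 - 88\right) 14 = \left(120 - 88\right) 14 = 32 \cdot 14 = 448$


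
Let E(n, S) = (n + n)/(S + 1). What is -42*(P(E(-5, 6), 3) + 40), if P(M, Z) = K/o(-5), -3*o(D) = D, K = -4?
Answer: -7896/5 ≈ -1579.2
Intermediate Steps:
o(D) = -D/3
E(n, S) = 2*n/(1 + S) (E(n, S) = (2*n)/(1 + S) = 2*n/(1 + S))
P(M, Z) = -12/5 (P(M, Z) = -4/((-⅓*(-5))) = -4/5/3 = -4*⅗ = -12/5)
-42*(P(E(-5, 6), 3) + 40) = -42*(-12/5 + 40) = -42*188/5 = -7896/5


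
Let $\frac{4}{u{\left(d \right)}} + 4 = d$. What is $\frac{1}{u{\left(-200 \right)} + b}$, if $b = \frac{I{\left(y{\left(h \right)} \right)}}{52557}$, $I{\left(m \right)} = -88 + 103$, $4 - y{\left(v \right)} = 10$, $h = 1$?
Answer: $- \frac{893469}{17264} \approx -51.753$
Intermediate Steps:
$y{\left(v \right)} = -6$ ($y{\left(v \right)} = 4 - 10 = -6$)
$I{\left(m \right)} = 15$
$u{\left(d \right)} = \frac{4}{-4 + d}$
$b = \frac{5}{17519}$ ($b = \frac{15}{52557} = 15 \cdot \frac{1}{52557} = \frac{5}{17519} \approx 0.0002854$)
$\frac{1}{u{\left(-200 \right)} + b} = \frac{1}{\frac{4}{-4 - 200} + \frac{5}{17519}} = \frac{1}{\frac{4}{-204} + \frac{5}{17519}} = \frac{1}{4 \left(- \frac{1}{204}\right) + \frac{5}{17519}} = \frac{1}{- \frac{1}{51} + \frac{5}{17519}} = \frac{1}{- \frac{17264}{893469}} = - \frac{893469}{17264}$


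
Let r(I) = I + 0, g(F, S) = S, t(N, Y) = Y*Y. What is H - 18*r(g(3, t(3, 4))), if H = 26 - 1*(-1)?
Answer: -261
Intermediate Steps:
t(N, Y) = Y²
r(I) = I
H = 27 (H = 26 + 1 = 27)
H - 18*r(g(3, t(3, 4))) = 27 - 18*4² = 27 - 18*16 = 27 - 288 = -261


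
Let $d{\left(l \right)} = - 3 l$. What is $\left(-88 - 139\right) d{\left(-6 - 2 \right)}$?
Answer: $-5448$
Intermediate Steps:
$\left(-88 - 139\right) d{\left(-6 - 2 \right)} = \left(-88 - 139\right) \left(- 3 \left(-6 - 2\right)\right) = - 227 \left(- 3 \left(-6 - 2\right)\right) = - 227 \left(\left(-3\right) \left(-8\right)\right) = \left(-227\right) 24 = -5448$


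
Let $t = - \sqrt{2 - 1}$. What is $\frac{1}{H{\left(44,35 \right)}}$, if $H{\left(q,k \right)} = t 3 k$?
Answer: $- \frac{1}{105} \approx -0.0095238$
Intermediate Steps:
$t = -1$ ($t = - \sqrt{1} = \left(-1\right) 1 = -1$)
$H{\left(q,k \right)} = - 3 k$ ($H{\left(q,k \right)} = \left(-1\right) 3 k = - 3 k$)
$\frac{1}{H{\left(44,35 \right)}} = \frac{1}{\left(-3\right) 35} = \frac{1}{-105} = - \frac{1}{105}$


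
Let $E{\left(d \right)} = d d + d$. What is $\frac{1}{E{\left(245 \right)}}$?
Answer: $\frac{1}{60270} \approx 1.6592 \cdot 10^{-5}$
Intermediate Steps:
$E{\left(d \right)} = d + d^{2}$ ($E{\left(d \right)} = d^{2} + d = d + d^{2}$)
$\frac{1}{E{\left(245 \right)}} = \frac{1}{245 \left(1 + 245\right)} = \frac{1}{245 \cdot 246} = \frac{1}{60270}$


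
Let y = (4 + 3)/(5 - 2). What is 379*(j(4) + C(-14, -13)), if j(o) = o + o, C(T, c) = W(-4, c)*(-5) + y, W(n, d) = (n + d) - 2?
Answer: 119764/3 ≈ 39921.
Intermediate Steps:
W(n, d) = -2 + d + n (W(n, d) = (d + n) - 2 = -2 + d + n)
y = 7/3 ≈ 2.3333
C(T, c) = 97/3 - 5*c (C(T, c) = (-2 + c - 4)*(-5) + 7/3 = (-6 + c)*(-5) + 7/3 = (30 - 5*c) + 7/3 = 97/3 - 5*c)
j(o) = 2*o
379*(j(4) + C(-14, -13)) = 379*(2*4 + (97/3 - 5*(-13))) = 379*(8 + (97/3 + 65)) = 379*(8 + 292/3) = 379*(316/3) = 119764/3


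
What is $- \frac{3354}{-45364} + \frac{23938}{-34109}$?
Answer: $- \frac{485760923}{773660338} \approx -0.62787$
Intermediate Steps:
$- \frac{3354}{-45364} + \frac{23938}{-34109} = \left(-3354\right) \left(- \frac{1}{45364}\right) + 23938 \left(- \frac{1}{34109}\right) = \frac{1677}{22682} - \frac{23938}{34109} = - \frac{485760923}{773660338}$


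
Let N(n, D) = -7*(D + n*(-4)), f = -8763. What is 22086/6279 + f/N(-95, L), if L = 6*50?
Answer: 1089471/203320 ≈ 5.3584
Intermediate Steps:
L = 300
N(n, D) = -7*D + 28*n (N(n, D) = -7*(D - 4*n) = -7*D + 28*n)
22086/6279 + f/N(-95, L) = 22086/6279 - 8763/(-7*300 + 28*(-95)) = 22086*(1/6279) - 8763/(-2100 - 2660) = 7362/2093 - 8763/(-4760) = 7362/2093 - 8763*(-1/4760) = 7362/2093 + 8763/4760 = 1089471/203320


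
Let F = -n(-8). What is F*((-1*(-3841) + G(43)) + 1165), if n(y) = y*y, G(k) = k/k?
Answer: -320448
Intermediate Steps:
G(k) = 1
n(y) = y²
F = -64 (F = -1*(-8)² = -1*64 = -64)
F*((-1*(-3841) + G(43)) + 1165) = -64*((-1*(-3841) + 1) + 1165) = -64*((3841 + 1) + 1165) = -64*(3842 + 1165) = -64*5007 = -320448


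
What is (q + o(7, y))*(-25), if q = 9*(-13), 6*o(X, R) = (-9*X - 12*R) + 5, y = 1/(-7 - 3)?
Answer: 9485/3 ≈ 3161.7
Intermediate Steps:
y = -⅒ (y = 1/(-10) = -⅒ ≈ -0.10000)
o(X, R) = ⅚ - 2*R - 3*X/2 (o(X, R) = ((-9*X - 12*R) + 5)/6 = ((-12*R - 9*X) + 5)/6 = (5 - 12*R - 9*X)/6 = ⅚ - 2*R - 3*X/2)
q = -117
(q + o(7, y))*(-25) = (-117 + (⅚ - 2*(-⅒) - 3/2*7))*(-25) = (-117 + (⅚ + ⅕ - 21/2))*(-25) = (-117 - 142/15)*(-25) = -1897/15*(-25) = 9485/3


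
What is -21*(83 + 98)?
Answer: -3801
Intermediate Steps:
-21*(83 + 98) = -21*181 = -3801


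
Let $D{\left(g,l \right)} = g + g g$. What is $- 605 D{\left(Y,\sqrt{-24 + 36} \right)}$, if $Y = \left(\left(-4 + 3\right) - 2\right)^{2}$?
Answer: $-54450$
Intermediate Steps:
$Y = 9$ ($Y = \left(-1 - 2\right)^{2} = \left(-3\right)^{2} = 9$)
$D{\left(g,l \right)} = g + g^{2}$
$- 605 D{\left(Y,\sqrt{-24 + 36} \right)} = - 605 \cdot 9 \left(1 + 9\right) = - 605 \cdot 9 \cdot 10 = \left(-605\right) 90 = -54450$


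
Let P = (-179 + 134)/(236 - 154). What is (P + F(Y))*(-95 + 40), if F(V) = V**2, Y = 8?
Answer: -286165/82 ≈ -3489.8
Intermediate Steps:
P = -45/82 ≈ -0.54878
(P + F(Y))*(-95 + 40) = (-45/82 + 8**2)*(-95 + 40) = (-45/82 + 64)*(-55) = (5203/82)*(-55) = -286165/82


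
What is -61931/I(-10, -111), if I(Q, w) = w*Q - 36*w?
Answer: -61931/5106 ≈ -12.129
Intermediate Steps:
I(Q, w) = -36*w + Q*w (I(Q, w) = Q*w - 36*w = -36*w + Q*w)
-61931/I(-10, -111) = -61931*(-1/(111*(-36 - 10))) = -61931/((-111*(-46))) = -61931/5106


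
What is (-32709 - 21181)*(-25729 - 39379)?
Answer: 3508670120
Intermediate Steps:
(-32709 - 21181)*(-25729 - 39379) = -53890*(-65108) = 3508670120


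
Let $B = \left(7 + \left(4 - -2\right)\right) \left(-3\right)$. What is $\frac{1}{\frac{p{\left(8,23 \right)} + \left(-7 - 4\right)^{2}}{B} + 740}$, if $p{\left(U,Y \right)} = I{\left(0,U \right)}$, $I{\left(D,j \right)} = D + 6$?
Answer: $\frac{39}{28733} \approx 0.0013573$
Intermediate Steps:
$B = -39$ ($B = \left(7 + \left(4 + 2\right)\right) \left(-3\right) = \left(7 + 6\right) \left(-3\right) = 13 \left(-3\right) = -39$)
$I{\left(D,j \right)} = 6 + D$
$p{\left(U,Y \right)} = 6$ ($p{\left(U,Y \right)} = 6 + 0 = 6$)
$\frac{1}{\frac{p{\left(8,23 \right)} + \left(-7 - 4\right)^{2}}{B} + 740} = \frac{1}{\frac{6 + \left(-7 - 4\right)^{2}}{-39} + 740} = \frac{1}{\left(6 + \left(-11\right)^{2}\right) \left(- \frac{1}{39}\right) + 740} = \frac{1}{\left(6 + 121\right) \left(- \frac{1}{39}\right) + 740} = \frac{1}{127 \left(- \frac{1}{39}\right) + 740} = \frac{1}{- \frac{127}{39} + 740} = \frac{1}{\frac{28733}{39}} = \frac{39}{28733}$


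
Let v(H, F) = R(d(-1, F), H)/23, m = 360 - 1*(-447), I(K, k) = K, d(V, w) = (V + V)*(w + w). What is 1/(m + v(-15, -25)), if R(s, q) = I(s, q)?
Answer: 23/18661 ≈ 0.0012325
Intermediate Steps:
d(V, w) = 4*V*w (d(V, w) = (2*V)*(2*w) = 4*V*w)
m = 807 (m = 360 + 447 = 807)
R(s, q) = s
v(H, F) = -4*F/23 (v(H, F) = (4*(-1)*F)/23 = -4*F*(1/23) = -4*F/23)
1/(m + v(-15, -25)) = 1/(807 - 4/23*(-25)) = 1/(807 + 100/23) = 1/(18661/23) = 23/18661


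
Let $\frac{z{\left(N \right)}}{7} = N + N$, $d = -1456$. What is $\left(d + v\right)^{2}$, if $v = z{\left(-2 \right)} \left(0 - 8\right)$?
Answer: $1517824$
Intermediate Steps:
$z{\left(N \right)} = 14 N$ ($z{\left(N \right)} = 7 \left(N + N\right) = 7 \cdot 2 N = 14 N$)
$v = 224$ ($v = 14 \left(-2\right) \left(0 - 8\right) = \left(-28\right) \left(-8\right) = 224$)
$\left(d + v\right)^{2} = \left(-1456 + 224\right)^{2} = \left(-1232\right)^{2} = 1517824$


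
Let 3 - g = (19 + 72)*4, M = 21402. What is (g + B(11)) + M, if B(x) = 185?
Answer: 21226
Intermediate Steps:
g = -361 (g = 3 - (19 + 72)*4 = 3 - 91*4 = 3 - 1*364 = 3 - 364 = -361)
(g + B(11)) + M = (-361 + 185) + 21402 = -176 + 21402 = 21226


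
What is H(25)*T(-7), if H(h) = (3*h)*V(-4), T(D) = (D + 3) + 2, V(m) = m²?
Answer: -2400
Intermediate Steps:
T(D) = 5 + D (T(D) = (3 + D) + 2 = 5 + D)
H(h) = 48*h (H(h) = (3*h)*(-4)² = (3*h)*16 = 48*h)
H(25)*T(-7) = (48*25)*(5 - 7) = 1200*(-2) = -2400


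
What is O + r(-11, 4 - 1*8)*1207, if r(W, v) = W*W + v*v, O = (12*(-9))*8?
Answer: 164495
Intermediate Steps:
O = -864 (O = -108*8 = -864)
r(W, v) = W² + v²
O + r(-11, 4 - 1*8)*1207 = -864 + ((-11)² + (4 - 1*8)²)*1207 = -864 + (121 + (4 - 8)²)*1207 = -864 + (121 + (-4)²)*1207 = -864 + (121 + 16)*1207 = -864 + 137*1207 = -864 + 165359 = 164495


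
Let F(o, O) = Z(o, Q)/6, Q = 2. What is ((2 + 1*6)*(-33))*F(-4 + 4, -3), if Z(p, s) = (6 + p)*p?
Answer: 0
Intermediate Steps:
Z(p, s) = p*(6 + p)
F(o, O) = o*(6 + o)/6 (F(o, O) = (o*(6 + o))/6 = (o*(6 + o))*(⅙) = o*(6 + o)/6)
((2 + 1*6)*(-33))*F(-4 + 4, -3) = ((2 + 1*6)*(-33))*((-4 + 4)*(6 + (-4 + 4))/6) = ((2 + 6)*(-33))*((⅙)*0*(6 + 0)) = (8*(-33))*((⅙)*0*6) = -264*0 = 0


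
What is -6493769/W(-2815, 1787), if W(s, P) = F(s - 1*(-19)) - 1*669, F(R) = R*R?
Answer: -6493769/7816947 ≈ -0.83073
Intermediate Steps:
F(R) = R**2
W(s, P) = -669 + (19 + s)**2 (W(s, P) = (s - 1*(-19))**2 - 1*669 = (s + 19)**2 - 669 = (19 + s)**2 - 669 = -669 + (19 + s)**2)
-6493769/W(-2815, 1787) = -6493769/(-669 + (19 - 2815)**2) = -6493769/(-669 + (-2796)**2) = -6493769/(-669 + 7817616) = -6493769/7816947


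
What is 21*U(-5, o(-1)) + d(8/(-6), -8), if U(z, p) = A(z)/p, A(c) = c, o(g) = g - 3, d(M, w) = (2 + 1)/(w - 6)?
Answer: 729/28 ≈ 26.036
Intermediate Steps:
d(M, w) = 3/(-6 + w)
o(g) = -3 + g
U(z, p) = z/p
21*U(-5, o(-1)) + d(8/(-6), -8) = 21*(-5/(-3 - 1)) + 3/(-6 - 8) = 21*(-5/(-4)) + 3/(-14) = 21*(-5*(-1/4)) + 3*(-1/14) = 21*(5/4) - 3/14 = 105/4 - 3/14 = 729/28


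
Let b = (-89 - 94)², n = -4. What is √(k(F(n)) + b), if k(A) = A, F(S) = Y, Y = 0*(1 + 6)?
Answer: 183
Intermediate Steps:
Y = 0 (Y = 0*7 = 0)
F(S) = 0
b = 33489 (b = (-183)² = 33489)
√(k(F(n)) + b) = √(0 + 33489) = √33489 = 183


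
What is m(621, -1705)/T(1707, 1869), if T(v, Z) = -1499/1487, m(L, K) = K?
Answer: 2535335/1499 ≈ 1691.4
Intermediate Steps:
T(v, Z) = -1499/1487 (T(v, Z) = -1499*1/1487 = -1499/1487)
m(621, -1705)/T(1707, 1869) = -1705/(-1499/1487) = -1705*(-1487/1499) = 2535335/1499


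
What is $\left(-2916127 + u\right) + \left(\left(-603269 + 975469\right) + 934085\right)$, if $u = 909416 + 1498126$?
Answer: $797700$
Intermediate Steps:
$u = 2407542$
$\left(-2916127 + u\right) + \left(\left(-603269 + 975469\right) + 934085\right) = \left(-2916127 + 2407542\right) + \left(\left(-603269 + 975469\right) + 934085\right) = -508585 + \left(372200 + 934085\right) = -508585 + 1306285 = 797700$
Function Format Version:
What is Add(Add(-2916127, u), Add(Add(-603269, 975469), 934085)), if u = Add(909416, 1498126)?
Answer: 797700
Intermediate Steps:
u = 2407542
Add(Add(-2916127, u), Add(Add(-603269, 975469), 934085)) = Add(Add(-2916127, 2407542), Add(Add(-603269, 975469), 934085)) = Add(-508585, Add(372200, 934085)) = Add(-508585, 1306285) = 797700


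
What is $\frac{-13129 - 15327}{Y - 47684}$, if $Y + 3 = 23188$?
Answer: $\frac{28456}{24499} \approx 1.1615$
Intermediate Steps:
$Y = 23185$ ($Y = -3 + 23188 = 23185$)
$\frac{-13129 - 15327}{Y - 47684} = \frac{-13129 - 15327}{23185 - 47684} = - \frac{28456}{-24499} = \left(-28456\right) \left(- \frac{1}{24499}\right) = \frac{28456}{24499}$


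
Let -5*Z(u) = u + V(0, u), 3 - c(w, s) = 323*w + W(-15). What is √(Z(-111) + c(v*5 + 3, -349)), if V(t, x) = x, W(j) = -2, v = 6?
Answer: 2*I*√66310/5 ≈ 103.0*I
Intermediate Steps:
c(w, s) = 5 - 323*w (c(w, s) = 3 - (323*w - 2) = 3 - (-2 + 323*w) = 3 + (2 - 323*w) = 5 - 323*w)
Z(u) = -2*u/5 (Z(u) = -(u + u)/5 = -2*u/5)
√(Z(-111) + c(v*5 + 3, -349)) = √(-⅖*(-111) + (5 - 323*(6*5 + 3))) = √(222/5 + (5 - 323*(30 + 3))) = √(222/5 + (5 - 323*33)) = √(222/5 + (5 - 10659)) = √(222/5 - 10654) = √(-53048/5) = 2*I*√66310/5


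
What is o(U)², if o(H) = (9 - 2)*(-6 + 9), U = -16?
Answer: 441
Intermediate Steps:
o(H) = 21 (o(H) = 7*3 = 21)
o(U)² = 21² = 441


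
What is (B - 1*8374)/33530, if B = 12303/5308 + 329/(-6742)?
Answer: -4279932171/17141750744 ≈ -0.24968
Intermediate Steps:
B = 40600247/17893268 (B = 12303*(1/5308) + 329*(-1/6742) = 12303/5308 - 329/6742 = 40600247/17893268 ≈ 2.2690)
(B - 1*8374)/33530 = (40600247/17893268 - 1*8374)/33530 = (40600247/17893268 - 8374)*(1/33530) = -149797625985/17893268*1/33530 = -4279932171/17141750744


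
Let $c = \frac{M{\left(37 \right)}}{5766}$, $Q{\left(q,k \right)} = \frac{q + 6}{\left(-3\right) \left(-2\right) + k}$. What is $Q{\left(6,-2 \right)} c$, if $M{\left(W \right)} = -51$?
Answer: $- \frac{51}{1922} \approx -0.026535$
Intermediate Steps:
$Q{\left(q,k \right)} = \frac{6 + q}{6 + k}$
$c = - \frac{17}{1922}$ ($c = - \frac{51}{5766} = \left(-51\right) \frac{1}{5766} = - \frac{17}{1922} \approx -0.008845$)
$Q{\left(6,-2 \right)} c = \frac{6 + 6}{6 - 2} \left(- \frac{17}{1922}\right) = \frac{1}{4} \cdot 12 \left(- \frac{17}{1922}\right) = 3 \left(- \frac{17}{1922}\right) = - \frac{51}{1922}$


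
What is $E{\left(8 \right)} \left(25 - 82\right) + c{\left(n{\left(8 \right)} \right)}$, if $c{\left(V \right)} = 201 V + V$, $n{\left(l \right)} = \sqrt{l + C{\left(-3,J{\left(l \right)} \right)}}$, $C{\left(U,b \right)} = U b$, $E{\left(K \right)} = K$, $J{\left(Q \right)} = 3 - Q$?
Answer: $-456 + 202 \sqrt{23} \approx 512.76$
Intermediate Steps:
$n{\left(l \right)} = \sqrt{-9 + 4 l}$ ($n{\left(l \right)} = \sqrt{l - 3 \left(3 - l\right)} = \sqrt{l + \left(-9 + 3 l\right)} = \sqrt{-9 + 4 l}$)
$c{\left(V \right)} = 202 V$
$E{\left(8 \right)} \left(25 - 82\right) + c{\left(n{\left(8 \right)} \right)} = 8 \left(25 - 82\right) + 202 \sqrt{-9 + 4 \cdot 8} = 8 \left(-57\right) + 202 \sqrt{-9 + 32} = -456 + 202 \sqrt{23}$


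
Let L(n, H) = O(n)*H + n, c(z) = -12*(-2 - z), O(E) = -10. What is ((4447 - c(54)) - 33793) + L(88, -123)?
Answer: -28700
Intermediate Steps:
c(z) = 24 + 12*z
L(n, H) = n - 10*H (L(n, H) = -10*H + n = n - 10*H)
((4447 - c(54)) - 33793) + L(88, -123) = ((4447 - (24 + 12*54)) - 33793) + (88 - 10*(-123)) = ((4447 - (24 + 648)) - 33793) + (88 + 1230) = ((4447 - 1*672) - 33793) + 1318 = ((4447 - 672) - 33793) + 1318 = (3775 - 33793) + 1318 = -30018 + 1318 = -28700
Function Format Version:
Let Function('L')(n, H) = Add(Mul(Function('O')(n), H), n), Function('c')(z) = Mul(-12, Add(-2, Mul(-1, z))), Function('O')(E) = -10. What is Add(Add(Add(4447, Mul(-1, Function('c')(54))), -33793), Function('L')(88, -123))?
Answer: -28700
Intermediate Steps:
Function('c')(z) = Add(24, Mul(12, z))
Function('L')(n, H) = Add(n, Mul(-10, H)) (Function('L')(n, H) = Add(Mul(-10, H), n) = Add(n, Mul(-10, H)))
Add(Add(Add(4447, Mul(-1, Function('c')(54))), -33793), Function('L')(88, -123)) = Add(Add(Add(4447, Mul(-1, Add(24, Mul(12, 54)))), -33793), Add(88, Mul(-10, -123))) = Add(Add(Add(4447, Mul(-1, Add(24, 648))), -33793), Add(88, 1230)) = Add(Add(Add(4447, Mul(-1, 672)), -33793), 1318) = Add(Add(Add(4447, -672), -33793), 1318) = Add(Add(3775, -33793), 1318) = Add(-30018, 1318) = -28700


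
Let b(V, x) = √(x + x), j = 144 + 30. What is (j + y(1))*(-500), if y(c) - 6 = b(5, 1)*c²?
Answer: -90000 - 500*√2 ≈ -90707.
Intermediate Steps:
j = 174
b(V, x) = √2*√x (b(V, x) = √(2*x) = √2*√x)
y(c) = 6 + √2*c² (y(c) = 6 + (√2*√1)*c² = 6 + (√2*1)*c² = 6 + √2*c²)
(j + y(1))*(-500) = (174 + (6 + √2*1²))*(-500) = (174 + (6 + √2*1))*(-500) = (174 + (6 + √2))*(-500) = (180 + √2)*(-500) = -90000 - 500*√2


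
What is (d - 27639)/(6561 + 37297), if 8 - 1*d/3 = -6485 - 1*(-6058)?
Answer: -13167/21929 ≈ -0.60044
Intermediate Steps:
d = 1305 (d = 24 - 3*(-6485 - 1*(-6058)) = 24 - 3*(-6485 + 6058) = 24 - 3*(-427) = 24 + 1281 = 1305)
(d - 27639)/(6561 + 37297) = (1305 - 27639)/(6561 + 37297) = -26334/43858 = -26334*1/43858 = -13167/21929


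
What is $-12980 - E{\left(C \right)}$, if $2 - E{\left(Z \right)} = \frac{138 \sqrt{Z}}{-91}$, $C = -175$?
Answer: $-12982 - \frac{690 i \sqrt{7}}{91} \approx -12982.0 - 20.061 i$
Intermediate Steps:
$E{\left(Z \right)} = 2 + \frac{138 \sqrt{Z}}{91}$ ($E{\left(Z \right)} = 2 - \frac{138 \sqrt{Z}}{-91} = 2 - 138 \sqrt{Z} \left(- \frac{1}{91}\right) = 2 - - \frac{138 \sqrt{Z}}{91} = 2 + \frac{138 \sqrt{Z}}{91}$)
$-12980 - E{\left(C \right)} = -12980 - \left(2 + \frac{138 \sqrt{-175}}{91}\right) = -12980 - \left(2 + \frac{138 \cdot 5 i \sqrt{7}}{91}\right) = -12980 - \left(2 + \frac{690 i \sqrt{7}}{91}\right) = -12982 - \frac{690 i \sqrt{7}}{91}$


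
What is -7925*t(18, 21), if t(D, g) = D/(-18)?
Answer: 7925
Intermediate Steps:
t(D, g) = -D/18 (t(D, g) = D*(-1/18) = -D/18)
-7925*t(18, 21) = -(-7925)*18/18 = -7925*(-1) = 7925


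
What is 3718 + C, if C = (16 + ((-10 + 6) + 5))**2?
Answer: 4007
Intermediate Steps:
C = 289 (C = (16 + (-4 + 5))**2 = (16 + 1)**2 = 17**2 = 289)
3718 + C = 3718 + 289 = 4007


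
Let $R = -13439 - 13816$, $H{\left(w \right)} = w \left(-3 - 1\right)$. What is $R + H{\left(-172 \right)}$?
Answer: $-26567$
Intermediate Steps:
$H{\left(w \right)} = - 4 w$ ($H{\left(w \right)} = w \left(-4\right) = - 4 w$)
$R = -27255$ ($R = -13439 - 13816 = -27255$)
$R + H{\left(-172 \right)} = -27255 - -688 = -27255 + 688 = -26567$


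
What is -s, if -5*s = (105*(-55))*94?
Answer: -108570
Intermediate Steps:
s = 108570 (s = -105*(-55)*94/5 = -(-1155)*94 = -⅕*(-542850) = 108570)
-s = -1*108570 = -108570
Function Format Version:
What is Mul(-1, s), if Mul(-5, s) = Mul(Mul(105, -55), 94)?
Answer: -108570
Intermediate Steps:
s = 108570 (s = Mul(Rational(-1, 5), Mul(Mul(105, -55), 94)) = Mul(Rational(-1, 5), Mul(-5775, 94)) = Mul(Rational(-1, 5), -542850) = 108570)
Mul(-1, s) = Mul(-1, 108570) = -108570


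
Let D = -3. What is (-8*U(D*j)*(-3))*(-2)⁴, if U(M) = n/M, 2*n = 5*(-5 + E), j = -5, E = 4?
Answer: -64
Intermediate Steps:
n = -5/2 (n = (5*(-5 + 4))/2 = (5*(-1))/2 = (½)*(-5) = -5/2 ≈ -2.5000)
U(M) = -5/(2*M)
(-8*U(D*j)*(-3))*(-2)⁴ = (-(-20)/((-3*(-5)))*(-3))*(-2)⁴ = (-(-20)/15*(-3))*16 = (-8*(-⅙)*(-3))*16 = ((4/3)*(-3))*16 = -4*16 = -64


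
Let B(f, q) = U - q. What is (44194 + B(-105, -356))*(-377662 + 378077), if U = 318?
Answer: 18620220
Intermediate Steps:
B(f, q) = 318 - q
(44194 + B(-105, -356))*(-377662 + 378077) = (44194 + (318 - 1*(-356)))*(-377662 + 378077) = (44194 + (318 + 356))*415 = (44194 + 674)*415 = 44868*415 = 18620220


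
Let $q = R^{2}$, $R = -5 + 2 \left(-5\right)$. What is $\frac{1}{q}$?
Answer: $\frac{1}{225} \approx 0.0044444$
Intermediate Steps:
$R = -15$ ($R = -5 - 10 = -15$)
$q = 225$ ($q = \left(-15\right)^{2} = 225$)
$\frac{1}{q} = \frac{1}{225}$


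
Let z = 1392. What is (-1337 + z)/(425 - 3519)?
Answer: -55/3094 ≈ -0.017776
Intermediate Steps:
(-1337 + z)/(425 - 3519) = (-1337 + 1392)/(425 - 3519) = 55/(-3094) = 55*(-1/3094) = -55/3094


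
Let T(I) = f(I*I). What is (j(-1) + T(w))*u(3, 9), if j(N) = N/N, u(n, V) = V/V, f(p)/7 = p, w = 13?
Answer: 1184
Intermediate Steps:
f(p) = 7*p
T(I) = 7*I² (T(I) = 7*(I*I) = 7*I²)
u(n, V) = 1
j(N) = 1
(j(-1) + T(w))*u(3, 9) = (1 + 7*13²)*1 = (1 + 7*169)*1 = (1 + 1183)*1 = 1184*1 = 1184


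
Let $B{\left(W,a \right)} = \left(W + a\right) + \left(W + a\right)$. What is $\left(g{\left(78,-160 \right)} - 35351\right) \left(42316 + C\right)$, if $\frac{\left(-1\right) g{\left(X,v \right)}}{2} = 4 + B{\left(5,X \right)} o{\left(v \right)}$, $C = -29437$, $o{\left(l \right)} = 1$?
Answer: $-459664389$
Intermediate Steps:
$B{\left(W,a \right)} = 2 W + 2 a$
$g{\left(X,v \right)} = -28 - 4 X$ ($g{\left(X,v \right)} = - 2 \left(4 + \left(2 \cdot 5 + 2 X\right) 1\right) = - 2 \left(4 + \left(10 + 2 X\right) 1\right) = - 2 \left(4 + \left(10 + 2 X\right)\right) = - 2 \left(14 + 2 X\right) = -28 - 4 X$)
$\left(g{\left(78,-160 \right)} - 35351\right) \left(42316 + C\right) = \left(\left(-28 - 312\right) - 35351\right) \left(42316 - 29437\right) = \left(\left(-28 - 312\right) - 35351\right) 12879 = \left(-340 - 35351\right) 12879 = \left(-35691\right) 12879 = -459664389$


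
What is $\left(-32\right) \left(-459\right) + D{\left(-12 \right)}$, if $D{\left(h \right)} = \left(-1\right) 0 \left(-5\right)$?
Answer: $14688$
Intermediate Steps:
$D{\left(h \right)} = 0$ ($D{\left(h \right)} = 0 \left(-5\right) = 0$)
$\left(-32\right) \left(-459\right) + D{\left(-12 \right)} = \left(-32\right) \left(-459\right) + 0 = 14688 + 0 = 14688$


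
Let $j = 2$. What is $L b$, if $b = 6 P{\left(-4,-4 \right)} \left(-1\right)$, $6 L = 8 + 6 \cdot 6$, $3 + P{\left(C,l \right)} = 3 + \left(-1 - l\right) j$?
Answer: $-264$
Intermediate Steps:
$P{\left(C,l \right)} = -2 - 2 l$ ($P{\left(C,l \right)} = -3 + \left(3 + \left(-1 - l\right) 2\right) = -3 + \left(3 - \left(2 + 2 l\right)\right) = -3 - \left(-1 + 2 l\right) = -2 - 2 l$)
$L = \frac{22}{3}$ ($L = \frac{8 + 6 \cdot 6}{6} = \frac{8 + 36}{6} = \frac{1}{6} \cdot 44 = \frac{22}{3} \approx 7.3333$)
$b = -36$ ($b = 6 \left(-2 - -8\right) \left(-1\right) = 6 \left(-2 + 8\right) \left(-1\right) = 6 \cdot 6 \left(-1\right) = 36 \left(-1\right) = -36$)
$L b = \frac{22}{3} \left(-36\right) = -264$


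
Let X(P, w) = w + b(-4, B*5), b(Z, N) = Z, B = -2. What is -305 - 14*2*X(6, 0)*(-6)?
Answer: -977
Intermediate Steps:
X(P, w) = -4 + w (X(P, w) = w - 4 = -4 + w)
-305 - 14*2*X(6, 0)*(-6) = -305 - 14*2*(-4 + 0)*(-6) = -305 - 14*2*(-4)*(-6) = -305 - (-112)*(-6) = -305 - 14*48 = -305 - 672 = -977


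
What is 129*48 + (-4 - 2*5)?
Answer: 6178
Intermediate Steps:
129*48 + (-4 - 2*5) = 6192 + (-4 - 10) = 6192 - 14 = 6178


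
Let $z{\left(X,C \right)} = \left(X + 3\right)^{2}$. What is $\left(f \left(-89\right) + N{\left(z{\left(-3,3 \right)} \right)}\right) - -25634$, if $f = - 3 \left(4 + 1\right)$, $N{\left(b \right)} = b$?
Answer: $26969$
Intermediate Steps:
$z{\left(X,C \right)} = \left(3 + X\right)^{2}$
$f = -15$ ($f = \left(-3\right) 5 = -15$)
$\left(f \left(-89\right) + N{\left(z{\left(-3,3 \right)} \right)}\right) - -25634 = \left(\left(-15\right) \left(-89\right) + \left(3 - 3\right)^{2}\right) - -25634 = \left(1335 + 0^{2}\right) + 25634 = \left(1335 + 0\right) + 25634 = 1335 + 25634 = 26969$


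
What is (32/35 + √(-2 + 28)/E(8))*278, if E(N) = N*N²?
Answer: 8896/35 + 139*√26/256 ≈ 256.94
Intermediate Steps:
E(N) = N³
(32/35 + √(-2 + 28)/E(8))*278 = (32/35 + √(-2 + 28)/(8³))*278 = (32*(1/35) + √26/512)*278 = (32/35 + √26*(1/512))*278 = (32/35 + √26/512)*278 = 8896/35 + 139*√26/256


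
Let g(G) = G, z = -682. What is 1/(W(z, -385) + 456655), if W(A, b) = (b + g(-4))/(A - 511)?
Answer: 1193/544789804 ≈ 2.1898e-6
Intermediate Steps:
W(A, b) = (-4 + b)/(-511 + A) (W(A, b) = (b - 4)/(A - 511) = (-4 + b)/(-511 + A))
1/(W(z, -385) + 456655) = 1/((-4 - 385)/(-511 - 682) + 456655) = 1/(-389/(-1193) + 456655) = 1/(-1/1193*(-389) + 456655) = 1/(389/1193 + 456655) = 1/(544789804/1193) = 1193/544789804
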